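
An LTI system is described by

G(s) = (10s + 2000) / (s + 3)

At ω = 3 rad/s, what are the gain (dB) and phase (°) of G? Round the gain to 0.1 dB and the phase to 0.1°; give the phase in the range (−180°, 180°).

Substitute s = j3:
Numerator: 10(j3) + 2000 = 2000 + j30
Denominator: (j3) + 3 = 3 + j3
|N| = √(2000² + 30²) ≈ 2000.2, ∠N ≈ 0.86°
|D| = √(3² + 3²) ≈ 4.2426, ∠D ≈ 45.00°
|G| = 2000.2 / 4.2426 ≈ 471.46
Gain = 20 log₁₀(471.46) ≈ 53.47 dB
∠G = 0.86° − 45.00° = -44.14°

53.5 dB, -44.1°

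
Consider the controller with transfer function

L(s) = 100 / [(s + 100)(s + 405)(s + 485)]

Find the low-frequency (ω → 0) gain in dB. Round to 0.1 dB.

L(0) = 100 / (100·405·485) ≈ 5.091e-06
20 log₁₀(5.091e-06) ≈ -105.86 dB

-105.9 dB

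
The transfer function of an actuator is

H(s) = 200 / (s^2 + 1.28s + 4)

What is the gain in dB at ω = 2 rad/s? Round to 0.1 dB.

At s = jω = j2:
quadratic: (j2)² + 1.28·j2 + 4 = 0 + j2.56 → |·| ≈ 2.56, ∠ ≈ 90.00°
|H| = 200 / 2.56 ≈ 78.125
Gain = 20 log₁₀(78.125) ≈ 37.86 dB

37.9 dB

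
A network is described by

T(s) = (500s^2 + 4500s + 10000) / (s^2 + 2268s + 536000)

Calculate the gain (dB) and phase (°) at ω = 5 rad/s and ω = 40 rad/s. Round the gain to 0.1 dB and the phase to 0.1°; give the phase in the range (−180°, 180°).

ω = 5: -27.5 dB, 95.1°; ω = 40: 3.5 dB, 157.5°

Substitute s = j5:
Numerator: 500(j5)^2 + 4500(j5) + 10000 = -2500 + j22500
Denominator: (j5)^2 + 2268(j5) + 536000 = 535975 + j11340
|N| = √(2500² + 22500²) ≈ 22638, ∠N ≈ 96.34°
|D| = √(535975² + 11340²) ≈ 5.3609e+05, ∠D ≈ 1.21°
|T| = 22638 / 5.3609e+05 ≈ 0.042228
Gain = 20 log₁₀(0.042228) ≈ -27.49 dB
∠T = 96.34° − 1.21° = 95.13°

Substitute s = j40:
Numerator: 500(j40)^2 + 4500(j40) + 10000 = -790000 + j180000
Denominator: (j40)^2 + 2268(j40) + 536000 = 534400 + j90720
|N| = √(790000² + 180000²) ≈ 8.1025e+05, ∠N ≈ 167.16°
|D| = √(534400² + 90720²) ≈ 5.4205e+05, ∠D ≈ 9.63°
|T| = 8.1025e+05 / 5.4205e+05 ≈ 1.4948
Gain = 20 log₁₀(1.4948) ≈ 3.49 dB
∠T = 167.16° − 9.63° = 157.53°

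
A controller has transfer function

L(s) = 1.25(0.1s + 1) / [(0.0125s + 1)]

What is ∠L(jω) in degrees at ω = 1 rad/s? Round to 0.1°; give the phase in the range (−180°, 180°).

At ω = 1 rad/s:
zero (1 + j1·0.1) = 1 + j0.1 → |·| ≈ 1.005, ∠ ≈ 5.71°
pole (1 + j1·0.0125) = 1 + j0.0125 → |·| ≈ 1.0001, ∠ ≈ 0.72°
∠L = (5.71°) − (0.72°) = 4.99°

5.0°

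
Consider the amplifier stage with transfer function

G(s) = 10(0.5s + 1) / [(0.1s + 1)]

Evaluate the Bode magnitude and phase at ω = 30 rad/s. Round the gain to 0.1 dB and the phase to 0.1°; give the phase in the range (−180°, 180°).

At ω = 30 rad/s:
zero (1 + j30·0.5) = 1 + j15 → |·| ≈ 15.033, ∠ ≈ 86.19°
pole (1 + j30·0.1) = 1 + j3 → |·| ≈ 3.1623, ∠ ≈ 71.57°
|G| = 10 · 15.033 / (3.1623) ≈ 47.538
Gain = 20 log₁₀(47.538) ≈ 33.54 dB
∠G = (86.19°) − (71.57°) = 14.62°

33.5 dB, 14.6°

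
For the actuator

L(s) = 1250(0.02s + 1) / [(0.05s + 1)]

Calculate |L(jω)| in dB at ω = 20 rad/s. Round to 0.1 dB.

At ω = 20 rad/s:
zero (1 + j20·0.02) = 1 + j0.4 → |·| ≈ 1.077, ∠ ≈ 21.80°
pole (1 + j20·0.05) = 1 + j1 → |·| ≈ 1.4142, ∠ ≈ 45.00°
|L| = 1250 · 1.077 / (1.4142) ≈ 951.95
Gain = 20 log₁₀(951.95) ≈ 59.57 dB

59.6 dB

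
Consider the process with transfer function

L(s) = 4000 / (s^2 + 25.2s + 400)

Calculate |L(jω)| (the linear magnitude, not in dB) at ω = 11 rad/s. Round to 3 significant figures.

At s = jω = j11:
quadratic: (j11)² + 25.2·j11 + 400 = 279 + j277.2 → |·| ≈ 393.29, ∠ ≈ 44.81°
|L| = 4000 / 393.29 ≈ 10.171

10.2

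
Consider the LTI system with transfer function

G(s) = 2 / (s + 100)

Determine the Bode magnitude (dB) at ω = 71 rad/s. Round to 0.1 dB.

Substitute s = j71:
Numerator: 2 = 2 + j0
Denominator: (j71) + 100 = 100 + j71
|N| = √(2² + 0²) ≈ 2, ∠N ≈ 0.00°
|D| = √(100² + 71²) ≈ 122.64, ∠D ≈ 35.37°
|G| = 2 / 122.64 ≈ 0.016308
Gain = 20 log₁₀(0.016308) ≈ -35.75 dB

-35.8 dB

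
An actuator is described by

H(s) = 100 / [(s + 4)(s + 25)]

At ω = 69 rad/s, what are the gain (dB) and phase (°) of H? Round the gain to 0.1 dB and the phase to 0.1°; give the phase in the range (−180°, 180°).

At s = jω = j69:
pole (s+4): 4 + j69 → |·| = √(4²+69²) = √4777 ≈ 69.116, ∠ = arctan(69/4) ≈ 86.68°
pole (s+25): 25 + j69 → |·| = √(25²+69²) = √5386 ≈ 73.389, ∠ = arctan(69/25) ≈ 70.08°
|H| = 100 / 5072.4 ≈ 0.019715
Gain = 20 log₁₀(0.019715) ≈ -34.10 dB
∠H = 0.00° − 156.76° = -156.76°

-34.1 dB, -156.8°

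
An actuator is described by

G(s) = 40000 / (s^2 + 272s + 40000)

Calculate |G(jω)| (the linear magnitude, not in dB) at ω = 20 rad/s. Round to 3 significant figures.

At s = jω = j20:
quadratic: (j20)² + 272·j20 + 40000 = 39600 + j5440 → |·| ≈ 39972, ∠ ≈ 7.82°
|G| = 40000 / 39972 ≈ 1.0007

1.00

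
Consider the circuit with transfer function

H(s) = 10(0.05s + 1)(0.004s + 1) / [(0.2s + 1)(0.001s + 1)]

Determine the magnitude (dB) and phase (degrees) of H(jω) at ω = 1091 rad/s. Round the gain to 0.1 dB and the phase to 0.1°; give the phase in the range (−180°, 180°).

17.6 dB, 28.8°

At ω = 1091 rad/s:
zero (1 + j1091·0.05) = 1 + j54.55 → |·| ≈ 54.559, ∠ ≈ 88.95°
zero (1 + j1091·0.004) = 1 + j4.364 → |·| ≈ 4.4771, ∠ ≈ 77.09°
pole (1 + j1091·0.2) = 1 + j218.2 → |·| ≈ 218.2, ∠ ≈ 89.74°
pole (1 + j1091·0.001) = 1 + j1.091 → |·| ≈ 1.48, ∠ ≈ 47.49°
|H| = 10 · 54.559 · 4.4771 / (218.2 · 1.48) ≈ 7.5639
Gain = 20 log₁₀(7.5639) ≈ 17.57 dB
∠H = (88.95° + 77.09°) − (89.74° + 47.49°) = 28.81°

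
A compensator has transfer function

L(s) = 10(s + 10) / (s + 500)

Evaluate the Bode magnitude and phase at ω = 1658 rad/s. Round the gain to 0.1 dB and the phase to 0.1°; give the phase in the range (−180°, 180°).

19.6 dB, 16.4°

At s = jω = j1658:
zero (s+10): 10 + j1658 → |·| = √(10²+1658²) = √2749064 ≈ 1658, ∠ = arctan(1658/10) ≈ 89.65°
pole (s+500): 500 + j1658 → |·| = √(500²+1658²) = √2998964 ≈ 1731.8, ∠ = arctan(1658/500) ≈ 73.22°
|L| = 10 · 1658 / 1731.8 ≈ 9.5739
Gain = 20 log₁₀(9.5739) ≈ 19.62 dB
∠L = 89.65° − 73.22° = 16.43°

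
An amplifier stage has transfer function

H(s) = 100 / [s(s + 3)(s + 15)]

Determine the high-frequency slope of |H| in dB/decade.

-60 dB/decade

Each pole contributes −20 dB/decade at high frequency; each zero contributes +20 dB/decade.
Net: 0 zero(s) − 3 pole(s) → -60 dB/decade.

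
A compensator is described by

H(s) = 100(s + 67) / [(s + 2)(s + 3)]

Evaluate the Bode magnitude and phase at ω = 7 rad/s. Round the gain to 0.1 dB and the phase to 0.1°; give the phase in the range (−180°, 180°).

At s = jω = j7:
zero (s+67): 67 + j7 → |·| = √(67²+7²) = √4538 ≈ 67.365, ∠ = arctan(7/67) ≈ 5.96°
pole (s+2): 2 + j7 → |·| = √(2²+7²) = √53 ≈ 7.2801, ∠ = arctan(7/2) ≈ 74.05°
pole (s+3): 3 + j7 → |·| = √(3²+7²) = √58 ≈ 7.6158, ∠ = arctan(7/3) ≈ 66.80°
|H| = 100 · 67.365 / 55.444 ≈ 121.5
Gain = 20 log₁₀(121.5) ≈ 41.69 dB
∠H = 5.96° − 140.85° = -134.89°

41.7 dB, -134.9°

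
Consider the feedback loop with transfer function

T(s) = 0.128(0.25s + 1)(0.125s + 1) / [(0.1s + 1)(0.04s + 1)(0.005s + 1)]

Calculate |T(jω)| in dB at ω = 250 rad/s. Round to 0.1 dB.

At ω = 250 rad/s:
zero (1 + j250·0.25) = 1 + j62.5 → |·| ≈ 62.508, ∠ ≈ 89.08°
zero (1 + j250·0.125) = 1 + j31.25 → |·| ≈ 31.266, ∠ ≈ 88.17°
pole (1 + j250·0.1) = 1 + j25 → |·| ≈ 25.02, ∠ ≈ 87.71°
pole (1 + j250·0.04) = 1 + j10 → |·| ≈ 10.05, ∠ ≈ 84.29°
pole (1 + j250·0.005) = 1 + j1.25 → |·| ≈ 1.6008, ∠ ≈ 51.34°
|T| = 0.128 · 62.508 · 31.266 / (25.02 · 10.05 · 1.6008) ≈ 0.62148
Gain = 20 log₁₀(0.62148) ≈ -4.13 dB

-4.1 dB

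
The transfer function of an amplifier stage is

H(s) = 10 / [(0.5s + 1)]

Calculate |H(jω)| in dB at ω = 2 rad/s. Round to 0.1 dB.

At ω = 2 rad/s:
pole (1 + j2·0.5) = 1 + j1 → |·| ≈ 1.4142, ∠ ≈ 45.00°
|H| = 10 · 1 / (1.4142) ≈ 7.0711
Gain = 20 log₁₀(7.0711) ≈ 16.99 dB

17.0 dB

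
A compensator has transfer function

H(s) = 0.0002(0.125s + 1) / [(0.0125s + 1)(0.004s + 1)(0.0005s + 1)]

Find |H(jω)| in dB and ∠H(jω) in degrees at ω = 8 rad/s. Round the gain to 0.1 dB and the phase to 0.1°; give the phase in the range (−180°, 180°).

At ω = 8 rad/s:
zero (1 + j8·0.125) = 1 + j1 → |·| ≈ 1.4142, ∠ ≈ 45.00°
pole (1 + j8·0.0125) = 1 + j0.1 → |·| ≈ 1.005, ∠ ≈ 5.71°
pole (1 + j8·0.004) = 1 + j0.032 → |·| ≈ 1.0005, ∠ ≈ 1.83°
pole (1 + j8·0.0005) = 1 + j0.004 → |·| ≈ 1, ∠ ≈ 0.23°
|H| = 0.0002 · 1.4142 / (1.005 · 1.0005 · 1) ≈ 0.00028129
Gain = 20 log₁₀(0.00028129) ≈ -71.02 dB
∠H = (45.00°) − (5.71° + 1.83° + 0.23°) = 37.23°

-71.0 dB, 37.2°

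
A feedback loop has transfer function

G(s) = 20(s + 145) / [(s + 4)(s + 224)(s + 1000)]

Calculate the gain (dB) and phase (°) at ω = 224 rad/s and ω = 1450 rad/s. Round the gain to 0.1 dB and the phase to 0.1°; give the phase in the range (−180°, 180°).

ω = 224: -82.7 dB, -89.5°; ω = 1450: -102.2 dB, -142.2°

At s = jω = j224:
zero (s+145): 145 + j224 → |·| = √(145²+224²) = √71201 ≈ 266.84, ∠ = arctan(224/145) ≈ 57.08°
pole (s+4): 4 + j224 → |·| = √(4²+224²) = √50192 ≈ 224.04, ∠ = arctan(224/4) ≈ 88.98°
pole (s+224): 224 + j224 → |·| = √(224²+224²) = √100352 ≈ 316.78, ∠ = arctan(224/224) ≈ 45.00°
pole (s+1000): 1000 + j224 → |·| = √(1000²+224²) = √1050176 ≈ 1024.8, ∠ = arctan(224/1000) ≈ 12.63°
|G| = 20 · 266.84 / 7.2731e+07 ≈ 7.3377e-05
Gain = 20 log₁₀(7.3377e-05) ≈ -82.69 dB
∠G = 57.08° − 146.61° = -89.53°

At s = jω = j1450:
zero (s+145): 145 + j1450 → |·| = √(145²+1450²) = √2123525 ≈ 1457.2, ∠ = arctan(1450/145) ≈ 84.29°
pole (s+4): 4 + j1450 → |·| = √(4²+1450²) = √2102516 ≈ 1450, ∠ = arctan(1450/4) ≈ 89.84°
pole (s+224): 224 + j1450 → |·| = √(224²+1450²) = √2152676 ≈ 1467.2, ∠ = arctan(1450/224) ≈ 81.22°
pole (s+1000): 1000 + j1450 → |·| = √(1000²+1450²) = √3102500 ≈ 1761.4, ∠ = arctan(1450/1000) ≈ 55.41°
|G| = 20 · 1457.2 / 3.7473e+09 ≈ 7.7773e-06
Gain = 20 log₁₀(7.7773e-06) ≈ -102.18 dB
∠G = 84.29° − 226.47° = -142.18°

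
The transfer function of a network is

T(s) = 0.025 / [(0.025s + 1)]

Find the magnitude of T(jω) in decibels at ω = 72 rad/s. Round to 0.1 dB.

-38.3 dB

At ω = 72 rad/s:
pole (1 + j72·0.025) = 1 + j1.8 → |·| ≈ 2.0591, ∠ ≈ 60.95°
|T| = 0.025 · 1 / (2.0591) ≈ 0.012141
Gain = 20 log₁₀(0.012141) ≈ -38.31 dB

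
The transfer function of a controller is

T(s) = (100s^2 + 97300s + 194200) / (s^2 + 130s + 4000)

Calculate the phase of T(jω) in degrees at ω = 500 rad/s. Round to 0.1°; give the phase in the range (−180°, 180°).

Substitute s = j500:
Numerator: 100(j500)^2 + 97300(j500) + 194200 = -24805800 + j48650000
Denominator: (j500)^2 + 130(j500) + 4000 = -246000 + j65000
|N| = √(24805800² + 48650000²) ≈ 5.4609e+07, ∠N ≈ 117.02°
|D| = √(246000² + 65000²) ≈ 2.5444e+05, ∠D ≈ 165.20°
∠T = 117.02° − 165.20° = -48.18°

-48.2°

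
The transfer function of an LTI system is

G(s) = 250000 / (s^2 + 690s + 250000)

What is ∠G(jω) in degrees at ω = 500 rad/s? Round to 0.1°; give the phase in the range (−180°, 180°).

At s = jω = j500:
quadratic: (j500)² + 690·j500 + 250000 = 0 + j345000 → |·| ≈ 3.45e+05, ∠ ≈ 90.00°
∠G = 0.00° − 90.00° = -90.00°

-90.0°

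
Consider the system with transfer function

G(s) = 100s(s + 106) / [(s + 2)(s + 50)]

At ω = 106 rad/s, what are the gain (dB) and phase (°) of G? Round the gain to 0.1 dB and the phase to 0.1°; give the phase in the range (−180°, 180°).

42.1 dB, -18.7°

At s = jω = j106:
zero (s+106): 106 + j106 → |·| = √(106²+106²) = √22472 ≈ 149.91, ∠ = arctan(106/106) ≈ 45.00°
zero at origin: s = j106 → |·| = 106, ∠ = 90.00°
pole (s+2): 2 + j106 → |·| = √(2²+106²) = √11240 ≈ 106.02, ∠ = arctan(106/2) ≈ 88.92°
pole (s+50): 50 + j106 → |·| = √(50²+106²) = √13736 ≈ 117.2, ∠ = arctan(106/50) ≈ 64.75°
|G| = 100 · 15890 / 12426 ≈ 127.88
Gain = 20 log₁₀(127.88) ≈ 42.14 dB
∠G = 135.00° − 153.67° = -18.67°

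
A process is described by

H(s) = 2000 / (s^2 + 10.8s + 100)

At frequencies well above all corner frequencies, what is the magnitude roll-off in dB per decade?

-40 dB/decade

Each pole contributes −20 dB/decade at high frequency; each zero contributes +20 dB/decade.
Net: 0 zero(s) − 2 pole(s) → -40 dB/decade.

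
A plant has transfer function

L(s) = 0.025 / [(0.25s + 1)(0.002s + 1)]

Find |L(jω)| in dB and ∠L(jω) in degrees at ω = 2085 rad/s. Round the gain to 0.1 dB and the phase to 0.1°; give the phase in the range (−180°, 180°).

At ω = 2085 rad/s:
pole (1 + j2085·0.25) = 1 + j521.25 → |·| ≈ 521.25, ∠ ≈ 89.89°
pole (1 + j2085·0.002) = 1 + j4.17 → |·| ≈ 4.2882, ∠ ≈ 76.51°
|L| = 0.025 · 1 / (521.25 · 4.2882) ≈ 1.1185e-05
Gain = 20 log₁₀(1.1185e-05) ≈ -99.03 dB
∠L = (0°) − (89.89° + 76.51°) = -166.40°

-99.0 dB, -166.4°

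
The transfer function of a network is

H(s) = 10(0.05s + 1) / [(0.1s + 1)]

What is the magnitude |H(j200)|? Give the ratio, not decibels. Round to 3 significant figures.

5.02

At ω = 200 rad/s:
zero (1 + j200·0.05) = 1 + j10 → |·| ≈ 10.05, ∠ ≈ 84.29°
pole (1 + j200·0.1) = 1 + j20 → |·| ≈ 20.025, ∠ ≈ 87.14°
|H| = 10 · 10.05 / (20.025) ≈ 5.0187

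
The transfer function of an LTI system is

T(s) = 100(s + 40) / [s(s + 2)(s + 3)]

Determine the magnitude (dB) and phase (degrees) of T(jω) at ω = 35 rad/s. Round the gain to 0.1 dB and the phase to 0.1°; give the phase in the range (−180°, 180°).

At s = jω = j35:
zero (s+40): 40 + j35 → |·| = √(40²+35²) = √2825 ≈ 53.151, ∠ = arctan(35/40) ≈ 41.19°
pole (s+2): 2 + j35 → |·| = √(2²+35²) = √1229 ≈ 35.057, ∠ = arctan(35/2) ≈ 86.73°
pole (s+3): 3 + j35 → |·| = √(3²+35²) = √1234 ≈ 35.128, ∠ = arctan(35/3) ≈ 85.10°
pole at origin: |s| = 35, ∠ = 90.00° (in denominator)
|T| = 100 · 53.151 / 43102 ≈ 0.12331
Gain = 20 log₁₀(0.12331) ≈ -18.18 dB
∠T = 41.19° − 261.83° = -220.64° ≡ 139.36° (principal value)

-18.2 dB, 139.4°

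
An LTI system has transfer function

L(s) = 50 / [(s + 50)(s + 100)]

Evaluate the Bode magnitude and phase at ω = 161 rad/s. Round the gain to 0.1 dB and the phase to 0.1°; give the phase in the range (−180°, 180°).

At s = jω = j161:
pole (s+50): 50 + j161 → |·| = √(50²+161²) = √28421 ≈ 168.59, ∠ = arctan(161/50) ≈ 72.75°
pole (s+100): 100 + j161 → |·| = √(100²+161²) = √35921 ≈ 189.53, ∠ = arctan(161/100) ≈ 58.15°
|L| = 50 / 31953 ≈ 0.0015648
Gain = 20 log₁₀(0.0015648) ≈ -56.11 dB
∠L = 0.00° − 130.90° = -130.90°

-56.1 dB, -130.9°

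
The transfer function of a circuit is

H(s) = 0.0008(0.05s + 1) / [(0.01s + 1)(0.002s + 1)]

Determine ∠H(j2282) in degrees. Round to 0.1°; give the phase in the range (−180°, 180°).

At ω = 2282 rad/s:
zero (1 + j2282·0.05) = 1 + j114.1 → |·| ≈ 114.1, ∠ ≈ 89.50°
pole (1 + j2282·0.01) = 1 + j22.82 → |·| ≈ 22.842, ∠ ≈ 87.49°
pole (1 + j2282·0.002) = 1 + j4.564 → |·| ≈ 4.6723, ∠ ≈ 77.64°
∠H = (89.50°) − (87.49° + 77.64°) = -75.63°

-75.6°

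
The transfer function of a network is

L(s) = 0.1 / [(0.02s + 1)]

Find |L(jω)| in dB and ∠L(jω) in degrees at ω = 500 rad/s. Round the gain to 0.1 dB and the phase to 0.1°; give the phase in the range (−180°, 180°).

At ω = 500 rad/s:
pole (1 + j500·0.02) = 1 + j10 → |·| ≈ 10.05, ∠ ≈ 84.29°
|L| = 0.1 · 1 / (10.05) ≈ 0.0099502
Gain = 20 log₁₀(0.0099502) ≈ -40.04 dB
∠L = (0°) − (84.29°) = -84.29°

-40.0 dB, -84.3°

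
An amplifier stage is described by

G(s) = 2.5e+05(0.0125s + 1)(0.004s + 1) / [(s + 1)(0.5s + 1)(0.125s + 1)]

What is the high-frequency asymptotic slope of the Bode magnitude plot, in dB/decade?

Each pole contributes −20 dB/decade at high frequency; each zero contributes +20 dB/decade.
Net: 2 zero(s) − 3 pole(s) → -20 dB/decade.

-20 dB/decade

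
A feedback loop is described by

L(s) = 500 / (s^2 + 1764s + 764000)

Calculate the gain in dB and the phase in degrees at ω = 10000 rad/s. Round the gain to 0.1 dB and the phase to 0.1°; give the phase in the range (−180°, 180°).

Substitute s = j10000:
Numerator: 500 = 500 + j0
Denominator: (j10000)^2 + 1764(j10000) + 764000 = -99236000 + j17640000
|N| = √(500² + 0²) ≈ 500, ∠N ≈ 0.00°
|D| = √(99236000² + 17640000²) ≈ 1.0079e+08, ∠D ≈ 169.92°
|L| = 500 / 1.0079e+08 ≈ 4.9608e-06
Gain = 20 log₁₀(4.9608e-06) ≈ -106.09 dB
∠L = 0.00° − 169.92° = -169.92°

-106.1 dB, -169.9°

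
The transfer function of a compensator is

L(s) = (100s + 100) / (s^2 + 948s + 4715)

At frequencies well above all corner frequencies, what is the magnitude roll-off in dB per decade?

Each pole contributes −20 dB/decade at high frequency; each zero contributes +20 dB/decade.
Net: 1 zero(s) − 2 pole(s) → -20 dB/decade.

-20 dB/decade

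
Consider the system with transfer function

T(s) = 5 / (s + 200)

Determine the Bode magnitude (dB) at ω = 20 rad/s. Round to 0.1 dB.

-32.1 dB

Substitute s = j20:
Numerator: 5 = 5 + j0
Denominator: (j20) + 200 = 200 + j20
|N| = √(5² + 0²) ≈ 5, ∠N ≈ 0.00°
|D| = √(200² + 20²) ≈ 201, ∠D ≈ 5.71°
|T| = 5 / 201 ≈ 0.024876
Gain = 20 log₁₀(0.024876) ≈ -32.08 dB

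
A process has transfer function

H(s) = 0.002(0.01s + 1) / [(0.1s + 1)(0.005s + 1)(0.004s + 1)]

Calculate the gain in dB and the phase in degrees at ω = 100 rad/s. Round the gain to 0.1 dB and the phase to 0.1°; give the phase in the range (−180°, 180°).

At ω = 100 rad/s:
zero (1 + j100·0.01) = 1 + j1 → |·| ≈ 1.4142, ∠ ≈ 45.00°
pole (1 + j100·0.1) = 1 + j10 → |·| ≈ 10.05, ∠ ≈ 84.29°
pole (1 + j100·0.005) = 1 + j0.5 → |·| ≈ 1.118, ∠ ≈ 26.57°
pole (1 + j100·0.004) = 1 + j0.4 → |·| ≈ 1.077, ∠ ≈ 21.80°
|H| = 0.002 · 1.4142 / (10.05 · 1.118 · 1.077) ≈ 0.00023373
Gain = 20 log₁₀(0.00023373) ≈ -72.63 dB
∠H = (45.00°) − (84.29° + 26.57° + 21.80°) = -87.66°

-72.6 dB, -87.7°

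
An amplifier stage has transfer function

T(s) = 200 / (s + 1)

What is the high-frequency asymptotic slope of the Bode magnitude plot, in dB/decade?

Each pole contributes −20 dB/decade at high frequency; each zero contributes +20 dB/decade.
Net: 0 zero(s) − 1 pole(s) → -20 dB/decade.

-20 dB/decade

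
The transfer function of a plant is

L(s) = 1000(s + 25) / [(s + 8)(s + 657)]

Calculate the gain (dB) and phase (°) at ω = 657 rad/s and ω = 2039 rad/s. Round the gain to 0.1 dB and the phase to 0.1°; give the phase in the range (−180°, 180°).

ω = 657: 0.6 dB, -46.5°; ω = 2039: -6.6 dB, -72.6°

At s = jω = j657:
zero (s+25): 25 + j657 → |·| = √(25²+657²) = √432274 ≈ 657.48, ∠ = arctan(657/25) ≈ 87.82°
pole (s+8): 8 + j657 → |·| = √(8²+657²) = √431713 ≈ 657.05, ∠ = arctan(657/8) ≈ 89.30°
pole (s+657): 657 + j657 → |·| = √(657²+657²) = √863298 ≈ 929.14, ∠ = arctan(657/657) ≈ 45.00°
|L| = 1000 · 657.48 / 6.1049e+05 ≈ 1.077
Gain = 20 log₁₀(1.077) ≈ 0.64 dB
∠L = 87.82° − 134.30° = -46.48°

At s = jω = j2039:
zero (s+25): 25 + j2039 → |·| = √(25²+2039²) = √4158146 ≈ 2039.2, ∠ = arctan(2039/25) ≈ 89.30°
pole (s+8): 8 + j2039 → |·| = √(8²+2039²) = √4157585 ≈ 2039, ∠ = arctan(2039/8) ≈ 89.78°
pole (s+657): 657 + j2039 → |·| = √(657²+2039²) = √4589170 ≈ 2142.2, ∠ = arctan(2039/657) ≈ 72.14°
|L| = 1000 · 2039.2 / 4.3679e+06 ≈ 0.46686
Gain = 20 log₁₀(0.46686) ≈ -6.62 dB
∠L = 89.30° − 161.92° = -72.62°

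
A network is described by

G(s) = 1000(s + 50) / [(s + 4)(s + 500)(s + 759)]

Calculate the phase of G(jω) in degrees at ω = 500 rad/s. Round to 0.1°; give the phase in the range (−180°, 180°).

At s = jω = j500:
zero (s+50): 50 + j500 → |·| = √(50²+500²) = √252500 ≈ 502.49, ∠ = arctan(500/50) ≈ 84.29°
pole (s+4): 4 + j500 → |·| = √(4²+500²) = √250016 ≈ 500.02, ∠ = arctan(500/4) ≈ 89.54°
pole (s+500): 500 + j500 → |·| = √(500²+500²) = √500000 ≈ 707.11, ∠ = arctan(500/500) ≈ 45.00°
pole (s+759): 759 + j500 → |·| = √(759²+500²) = √826081 ≈ 908.89, ∠ = arctan(500/759) ≈ 33.38°
∠G = 84.29° − 167.92° = -83.63°

-83.6°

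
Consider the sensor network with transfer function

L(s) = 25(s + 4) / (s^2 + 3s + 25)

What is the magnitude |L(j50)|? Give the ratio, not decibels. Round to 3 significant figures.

At s = jω = j50:
zero (s+4): 4 + j50 → |·| = √(4²+50²) = √2516 ≈ 50.16, ∠ = arctan(50/4) ≈ 85.43°
quadratic: (j50)² + 3·j50 + 25 = -2475 + j150 → |·| ≈ 2479.5, ∠ ≈ 176.53°
|L| = 25 · 50.16 / 2479.5 ≈ 0.50575

0.506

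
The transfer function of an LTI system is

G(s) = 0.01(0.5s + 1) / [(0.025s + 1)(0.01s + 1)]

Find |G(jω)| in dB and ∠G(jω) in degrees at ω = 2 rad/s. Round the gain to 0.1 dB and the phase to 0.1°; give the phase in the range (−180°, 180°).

At ω = 2 rad/s:
zero (1 + j2·0.5) = 1 + j1 → |·| ≈ 1.4142, ∠ ≈ 45.00°
pole (1 + j2·0.025) = 1 + j0.05 → |·| ≈ 1.0012, ∠ ≈ 2.86°
pole (1 + j2·0.01) = 1 + j0.02 → |·| ≈ 1.0002, ∠ ≈ 1.15°
|G| = 0.01 · 1.4142 / (1.0012 · 1.0002) ≈ 0.014122
Gain = 20 log₁₀(0.014122) ≈ -37.00 dB
∠G = (45.00°) − (2.86° + 1.15°) = 40.99°

-37.0 dB, 41.0°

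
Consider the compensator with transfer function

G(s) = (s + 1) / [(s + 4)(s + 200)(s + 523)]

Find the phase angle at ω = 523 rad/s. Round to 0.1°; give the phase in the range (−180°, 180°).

At s = jω = j523:
zero (s+1): 1 + j523 → |·| = √(1²+523²) = √273530 ≈ 523, ∠ = arctan(523/1) ≈ 89.89°
pole (s+4): 4 + j523 → |·| = √(4²+523²) = √273545 ≈ 523.02, ∠ = arctan(523/4) ≈ 89.56°
pole (s+200): 200 + j523 → |·| = √(200²+523²) = √313529 ≈ 559.94, ∠ = arctan(523/200) ≈ 69.07°
pole (s+523): 523 + j523 → |·| = √(523²+523²) = √547058 ≈ 739.63, ∠ = arctan(523/523) ≈ 45.00°
∠G = 89.89° − 203.63° = -113.74°

-113.7°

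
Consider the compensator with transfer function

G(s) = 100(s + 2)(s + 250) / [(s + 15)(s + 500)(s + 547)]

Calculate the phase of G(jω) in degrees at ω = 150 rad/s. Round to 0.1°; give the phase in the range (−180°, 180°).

At s = jω = j150:
zero (s+2): 2 + j150 → |·| = √(2²+150²) = √22504 ≈ 150.01, ∠ = arctan(150/2) ≈ 89.24°
zero (s+250): 250 + j150 → |·| = √(250²+150²) = √85000 ≈ 291.55, ∠ = arctan(150/250) ≈ 30.96°
pole (s+15): 15 + j150 → |·| = √(15²+150²) = √22725 ≈ 150.75, ∠ = arctan(150/15) ≈ 84.29°
pole (s+500): 500 + j150 → |·| = √(500²+150²) = √272500 ≈ 522.02, ∠ = arctan(150/500) ≈ 16.70°
pole (s+547): 547 + j150 → |·| = √(547²+150²) = √321709 ≈ 567.19, ∠ = arctan(150/547) ≈ 15.33°
∠G = 120.20° − 116.32° = 3.88°

3.9°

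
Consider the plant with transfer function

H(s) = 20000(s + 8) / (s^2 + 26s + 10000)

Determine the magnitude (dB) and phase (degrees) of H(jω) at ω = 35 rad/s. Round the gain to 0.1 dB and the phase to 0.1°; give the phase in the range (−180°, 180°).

At s = jω = j35:
zero (s+8): 8 + j35 → |·| = √(8²+35²) = √1289 ≈ 35.903, ∠ = arctan(35/8) ≈ 77.12°
quadratic: (j35)² + 26·j35 + 10000 = 8775 + j910 → |·| ≈ 8822.1, ∠ ≈ 5.92°
|H| = 20000 · 35.903 / 8822.1 ≈ 81.393
Gain = 20 log₁₀(81.393) ≈ 38.21 dB
∠H = 77.12° − 5.92° = 71.20°

38.2 dB, 71.2°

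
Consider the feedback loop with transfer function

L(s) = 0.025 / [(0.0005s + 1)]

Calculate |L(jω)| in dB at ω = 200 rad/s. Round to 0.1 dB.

-32.1 dB

At ω = 200 rad/s:
pole (1 + j200·0.0005) = 1 + j0.1 → |·| ≈ 1.005, ∠ ≈ 5.71°
|L| = 0.025 · 1 / (1.005) ≈ 0.024876
Gain = 20 log₁₀(0.024876) ≈ -32.08 dB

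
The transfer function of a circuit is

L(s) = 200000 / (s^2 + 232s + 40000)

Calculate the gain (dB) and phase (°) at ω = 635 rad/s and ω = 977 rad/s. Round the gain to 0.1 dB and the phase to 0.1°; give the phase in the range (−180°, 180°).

ω = 635: -5.8 dB, -157.9°; ω = 977: -13.5 dB, -166.1°

At s = jω = j635:
quadratic: (j635)² + 232·j635 + 40000 = -363225 + j147320 → |·| ≈ 3.9196e+05, ∠ ≈ 157.92°
|L| = 200000 / 3.9196e+05 ≈ 0.51026
Gain = 20 log₁₀(0.51026) ≈ -5.84 dB
∠L = 0.00° − 157.92° = -157.92°

At s = jω = j977:
quadratic: (j977)² + 232·j977 + 40000 = -914529 + j226664 → |·| ≈ 9.422e+05, ∠ ≈ 166.08°
|L| = 200000 / 9.422e+05 ≈ 0.21227
Gain = 20 log₁₀(0.21227) ≈ -13.46 dB
∠L = 0.00° − 166.08° = -166.08°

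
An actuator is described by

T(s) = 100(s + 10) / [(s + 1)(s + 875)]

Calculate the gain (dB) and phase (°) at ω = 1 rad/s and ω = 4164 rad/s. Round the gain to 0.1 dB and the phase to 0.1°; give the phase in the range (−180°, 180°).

At s = jω = j1:
zero (s+10): 10 + j1 → |·| = √(10²+1²) = √101 ≈ 10.05, ∠ = arctan(1/10) ≈ 5.71°
pole (s+1): 1 + j1 → |·| = √(1²+1²) = √2 ≈ 1.4142, ∠ = arctan(1/1) ≈ 45.00°
pole (s+875): 875 + j1 → |·| = √(875²+1²) = √765626 ≈ 875, ∠ = arctan(1/875) ≈ 0.07°
|T| = 100 · 10.05 / 1237.4 ≈ 0.81219
Gain = 20 log₁₀(0.81219) ≈ -1.81 dB
∠T = 5.71° − 45.07° = -39.36°

At s = jω = j4164:
zero (s+10): 10 + j4164 → |·| = √(10²+4164²) = √17338996 ≈ 4164, ∠ = arctan(4164/10) ≈ 89.86°
pole (s+1): 1 + j4164 → |·| = √(1²+4164²) = √17338897 ≈ 4164, ∠ = arctan(4164/1) ≈ 89.99°
pole (s+875): 875 + j4164 → |·| = √(875²+4164²) = √18104521 ≈ 4254.9, ∠ = arctan(4164/875) ≈ 78.13°
|T| = 100 · 4164 / 1.7717e+07 ≈ 0.023503
Gain = 20 log₁₀(0.023503) ≈ -32.58 dB
∠T = 89.86° − 168.12° = -78.26°

ω = 1: -1.8 dB, -39.4°; ω = 4164: -32.6 dB, -78.3°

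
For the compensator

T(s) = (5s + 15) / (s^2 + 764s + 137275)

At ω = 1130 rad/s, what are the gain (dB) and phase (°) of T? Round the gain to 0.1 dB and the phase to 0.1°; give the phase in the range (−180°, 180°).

Substitute s = j1130:
Numerator: 5(j1130) + 15 = 15 + j5650
Denominator: (j1130)^2 + 764(j1130) + 137275 = -1139625 + j863320
|N| = √(15² + 5650²) ≈ 5650, ∠N ≈ 89.85°
|D| = √(1139625² + 863320²) ≈ 1.4297e+06, ∠D ≈ 142.85°
|T| = 5650 / 1.4297e+06 ≈ 0.0039519
Gain = 20 log₁₀(0.0039519) ≈ -48.06 dB
∠T = 89.85° − 142.85° = -53.00°

-48.1 dB, -53.0°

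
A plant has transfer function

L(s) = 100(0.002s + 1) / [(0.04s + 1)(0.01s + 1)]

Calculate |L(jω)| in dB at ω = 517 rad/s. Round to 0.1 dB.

At ω = 517 rad/s:
zero (1 + j517·0.002) = 1 + j1.034 → |·| ≈ 1.4385, ∠ ≈ 45.96°
pole (1 + j517·0.04) = 1 + j20.68 → |·| ≈ 20.704, ∠ ≈ 87.23°
pole (1 + j517·0.01) = 1 + j5.17 → |·| ≈ 5.2658, ∠ ≈ 79.05°
|L| = 100 · 1.4385 / (20.704 · 5.2658) ≈ 1.3194
Gain = 20 log₁₀(1.3194) ≈ 2.41 dB

2.4 dB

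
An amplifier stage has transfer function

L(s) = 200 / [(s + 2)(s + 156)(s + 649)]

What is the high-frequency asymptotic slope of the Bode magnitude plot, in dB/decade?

-60 dB/decade

Each pole contributes −20 dB/decade at high frequency; each zero contributes +20 dB/decade.
Net: 0 zero(s) − 3 pole(s) → -60 dB/decade.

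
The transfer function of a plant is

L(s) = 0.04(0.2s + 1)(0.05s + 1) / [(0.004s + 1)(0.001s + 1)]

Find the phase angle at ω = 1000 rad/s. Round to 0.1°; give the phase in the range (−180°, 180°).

57.6°

At ω = 1000 rad/s:
zero (1 + j1000·0.2) = 1 + j200 → |·| ≈ 200, ∠ ≈ 89.71°
zero (1 + j1000·0.05) = 1 + j50 → |·| ≈ 50.01, ∠ ≈ 88.85°
pole (1 + j1000·0.004) = 1 + j4 → |·| ≈ 4.1231, ∠ ≈ 75.96°
pole (1 + j1000·0.001) = 1 + j1 → |·| ≈ 1.4142, ∠ ≈ 45.00°
∠L = (89.71° + 88.85°) − (75.96° + 45.00°) = 57.60°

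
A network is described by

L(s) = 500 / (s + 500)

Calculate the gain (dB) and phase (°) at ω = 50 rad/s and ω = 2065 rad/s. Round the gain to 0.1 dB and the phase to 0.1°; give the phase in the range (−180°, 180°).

At s = jω = j50:
pole (s+500): 500 + j50 → |·| = √(500²+50²) = √252500 ≈ 502.49, ∠ = arctan(50/500) ≈ 5.71°
|L| = 500 / 502.49 ≈ 0.99504
Gain = 20 log₁₀(0.99504) ≈ -0.04 dB
∠L = 0.00° − 5.71° = -5.71°

At s = jω = j2065:
pole (s+500): 500 + j2065 → |·| = √(500²+2065²) = √4514225 ≈ 2124.7, ∠ = arctan(2065/500) ≈ 76.39°
|L| = 500 / 2124.7 ≈ 0.23533
Gain = 20 log₁₀(0.23533) ≈ -12.57 dB
∠L = 0.00° − 76.39° = -76.39°

ω = 50: -0.0 dB, -5.7°; ω = 2065: -12.6 dB, -76.4°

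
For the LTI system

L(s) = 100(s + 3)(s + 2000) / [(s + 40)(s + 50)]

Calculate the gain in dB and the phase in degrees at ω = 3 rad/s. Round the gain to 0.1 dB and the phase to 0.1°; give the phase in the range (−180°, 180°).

52.5 dB, 37.4°

At s = jω = j3:
zero (s+3): 3 + j3 → |·| = √(3²+3²) = √18 ≈ 4.2426, ∠ = arctan(3/3) ≈ 45.00°
zero (s+2000): 2000 + j3 → |·| = √(2000²+3²) = √4000009 ≈ 2000, ∠ = arctan(3/2000) ≈ 0.09°
pole (s+40): 40 + j3 → |·| = √(40²+3²) = √1609 ≈ 40.112, ∠ = arctan(3/40) ≈ 4.29°
pole (s+50): 50 + j3 → |·| = √(50²+3²) = √2509 ≈ 50.09, ∠ = arctan(3/50) ≈ 3.43°
|L| = 100 · 8485.2 / 2009.2 ≈ 422.32
Gain = 20 log₁₀(422.32) ≈ 52.51 dB
∠L = 45.09° − 7.72° = 37.37°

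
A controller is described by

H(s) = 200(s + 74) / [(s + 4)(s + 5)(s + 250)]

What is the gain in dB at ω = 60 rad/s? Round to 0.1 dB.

-33.8 dB

At s = jω = j60:
zero (s+74): 74 + j60 → |·| = √(74²+60²) = √9076 ≈ 95.268, ∠ = arctan(60/74) ≈ 39.04°
pole (s+4): 4 + j60 → |·| = √(4²+60²) = √3616 ≈ 60.133, ∠ = arctan(60/4) ≈ 86.19°
pole (s+5): 5 + j60 → |·| = √(5²+60²) = √3625 ≈ 60.208, ∠ = arctan(60/5) ≈ 85.24°
pole (s+250): 250 + j60 → |·| = √(250²+60²) = √66100 ≈ 257.1, ∠ = arctan(60/250) ≈ 13.50°
|H| = 200 · 95.268 / 9.3083e+05 ≈ 0.020469
Gain = 20 log₁₀(0.020469) ≈ -33.78 dB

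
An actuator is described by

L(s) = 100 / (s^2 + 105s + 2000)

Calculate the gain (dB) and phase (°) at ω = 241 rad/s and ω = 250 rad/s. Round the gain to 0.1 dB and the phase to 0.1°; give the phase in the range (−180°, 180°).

Substitute s = j241:
Numerator: 100 = 100 + j0
Denominator: (j241)^2 + 105(j241) + 2000 = -56081 + j25305
|N| = √(100² + 0²) ≈ 100, ∠N ≈ 0.00°
|D| = √(56081² + 25305²) ≈ 61526, ∠D ≈ 155.71°
|L| = 100 / 61526 ≈ 0.0016253
Gain = 20 log₁₀(0.0016253) ≈ -55.78 dB
∠L = 0.00° − 155.71° = -155.71°

Substitute s = j250:
Numerator: 100 = 100 + j0
Denominator: (j250)^2 + 105(j250) + 2000 = -60500 + j26250
|N| = √(100² + 0²) ≈ 100, ∠N ≈ 0.00°
|D| = √(60500² + 26250²) ≈ 65949, ∠D ≈ 156.54°
|L| = 100 / 65949 ≈ 0.0015163
Gain = 20 log₁₀(0.0015163) ≈ -56.38 dB
∠L = 0.00° − 156.54° = -156.54°

ω = 241: -55.8 dB, -155.7°; ω = 250: -56.4 dB, -156.5°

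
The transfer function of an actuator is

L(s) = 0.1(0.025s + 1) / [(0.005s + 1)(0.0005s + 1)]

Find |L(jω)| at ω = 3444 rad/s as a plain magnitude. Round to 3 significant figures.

At ω = 3444 rad/s:
zero (1 + j3444·0.025) = 1 + j86.1 → |·| ≈ 86.106, ∠ ≈ 89.33°
pole (1 + j3444·0.005) = 1 + j17.22 → |·| ≈ 17.249, ∠ ≈ 86.68°
pole (1 + j3444·0.0005) = 1 + j1.722 → |·| ≈ 1.9913, ∠ ≈ 59.86°
|L| = 0.1 · 86.106 / (17.249 · 1.9913) ≈ 0.25069

0.251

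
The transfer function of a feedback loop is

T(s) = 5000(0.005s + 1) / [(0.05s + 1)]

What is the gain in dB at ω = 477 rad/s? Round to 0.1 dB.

54.7 dB

At ω = 477 rad/s:
zero (1 + j477·0.005) = 1 + j2.385 → |·| ≈ 2.5862, ∠ ≈ 67.25°
pole (1 + j477·0.05) = 1 + j23.85 → |·| ≈ 23.871, ∠ ≈ 87.60°
|T| = 5000 · 2.5862 / (23.871) ≈ 541.7
Gain = 20 log₁₀(541.7) ≈ 54.68 dB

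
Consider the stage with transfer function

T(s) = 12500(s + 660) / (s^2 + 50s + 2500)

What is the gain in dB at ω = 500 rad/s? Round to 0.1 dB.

At s = jω = j500:
zero (s+660): 660 + j500 → |·| = √(660²+500²) = √685600 ≈ 828.01, ∠ = arctan(500/660) ≈ 37.15°
quadratic: (j500)² + 50·j500 + 2500 = -247500 + j25000 → |·| ≈ 2.4876e+05, ∠ ≈ 174.23°
|T| = 12500 · 828.01 / 2.4876e+05 ≈ 41.607
Gain = 20 log₁₀(41.607) ≈ 32.38 dB

32.4 dB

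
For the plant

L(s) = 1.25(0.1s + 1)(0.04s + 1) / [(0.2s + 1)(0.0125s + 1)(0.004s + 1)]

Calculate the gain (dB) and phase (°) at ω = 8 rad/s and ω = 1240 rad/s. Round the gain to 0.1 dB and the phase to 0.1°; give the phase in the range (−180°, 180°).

ω = 8: -1.1 dB, -9.1°; ω = 1240: -8.1 dB, -76.3°

At ω = 8 rad/s:
zero (1 + j8·0.1) = 1 + j0.8 → |·| ≈ 1.2806, ∠ ≈ 38.66°
zero (1 + j8·0.04) = 1 + j0.32 → |·| ≈ 1.05, ∠ ≈ 17.74°
pole (1 + j8·0.2) = 1 + j1.6 → |·| ≈ 1.8868, ∠ ≈ 57.99°
pole (1 + j8·0.0125) = 1 + j0.1 → |·| ≈ 1.005, ∠ ≈ 5.71°
pole (1 + j8·0.004) = 1 + j0.032 → |·| ≈ 1.0005, ∠ ≈ 1.83°
|L| = 1.25 · 1.2806 · 1.05 / (1.8868 · 1.005 · 1.0005) ≈ 0.88594
Gain = 20 log₁₀(0.88594) ≈ -1.05 dB
∠L = (38.66° + 17.74°) − (57.99° + 5.71° + 1.83°) = -9.13°

At ω = 1240 rad/s:
zero (1 + j1240·0.1) = 1 + j124 → |·| ≈ 124, ∠ ≈ 89.54°
zero (1 + j1240·0.04) = 1 + j49.6 → |·| ≈ 49.61, ∠ ≈ 88.84°
pole (1 + j1240·0.2) = 1 + j248 → |·| ≈ 248, ∠ ≈ 89.77°
pole (1 + j1240·0.0125) = 1 + j15.5 → |·| ≈ 15.532, ∠ ≈ 86.31°
pole (1 + j1240·0.004) = 1 + j4.96 → |·| ≈ 5.0598, ∠ ≈ 78.60°
|L| = 1.25 · 124 · 49.61 / (248 · 15.532 · 5.0598) ≈ 0.39454
Gain = 20 log₁₀(0.39454) ≈ -8.08 dB
∠L = (89.54° + 88.84°) − (89.77° + 86.31° + 78.60°) = -76.30°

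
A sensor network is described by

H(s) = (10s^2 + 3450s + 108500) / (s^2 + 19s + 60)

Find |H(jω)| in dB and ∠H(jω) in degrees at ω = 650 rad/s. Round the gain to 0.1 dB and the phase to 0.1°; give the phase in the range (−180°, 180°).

Substitute s = j650:
Numerator: 10(j650)^2 + 3450(j650) + 108500 = -4116500 + j2242500
Denominator: (j650)^2 + 19(j650) + 60 = -422440 + j12350
|N| = √(4116500² + 2242500²) ≈ 4.6877e+06, ∠N ≈ 151.42°
|D| = √(422440² + 12350²) ≈ 4.2262e+05, ∠D ≈ 178.33°
|H| = 4.6877e+06 / 4.2262e+05 ≈ 11.092
Gain = 20 log₁₀(11.092) ≈ 20.90 dB
∠H = 151.42° − 178.33° = -26.91°

20.9 dB, -26.9°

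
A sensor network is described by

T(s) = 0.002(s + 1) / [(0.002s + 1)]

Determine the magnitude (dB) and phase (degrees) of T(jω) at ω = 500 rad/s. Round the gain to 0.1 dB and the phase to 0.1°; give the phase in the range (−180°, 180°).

At ω = 500 rad/s:
zero (1 + j500·1) = 1 + j500 → |·| ≈ 500, ∠ ≈ 89.89°
pole (1 + j500·0.002) = 1 + j1 → |·| ≈ 1.4142, ∠ ≈ 45.00°
|T| = 0.002 · 500 / (1.4142) ≈ 0.70711
Gain = 20 log₁₀(0.70711) ≈ -3.01 dB
∠T = (89.89°) − (45.00°) = 44.89°

-3.0 dB, 44.9°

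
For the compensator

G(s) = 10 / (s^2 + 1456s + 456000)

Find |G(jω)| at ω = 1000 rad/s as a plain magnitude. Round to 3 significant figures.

6.43e-06

Substitute s = j1000:
Numerator: 10 = 10 + j0
Denominator: (j1000)^2 + 1456(j1000) + 456000 = -544000 + j1456000
|N| = √(10² + 0²) ≈ 10, ∠N ≈ 0.00°
|D| = √(544000² + 1456000²) ≈ 1.5543e+06, ∠D ≈ 110.49°
|G| = 10 / 1.5543e+06 ≈ 6.4338e-06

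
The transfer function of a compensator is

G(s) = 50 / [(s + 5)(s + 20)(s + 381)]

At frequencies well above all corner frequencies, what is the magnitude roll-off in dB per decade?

Each pole contributes −20 dB/decade at high frequency; each zero contributes +20 dB/decade.
Net: 0 zero(s) − 3 pole(s) → -60 dB/decade.

-60 dB/decade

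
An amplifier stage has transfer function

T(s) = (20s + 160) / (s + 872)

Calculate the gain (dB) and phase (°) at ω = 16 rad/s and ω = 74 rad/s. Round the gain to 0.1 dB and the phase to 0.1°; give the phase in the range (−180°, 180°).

Substitute s = j16:
Numerator: 20(j16) + 160 = 160 + j320
Denominator: (j16) + 872 = 872 + j16
|N| = √(160² + 320²) ≈ 357.77, ∠N ≈ 63.43°
|D| = √(872² + 16²) ≈ 872.15, ∠D ≈ 1.05°
|T| = 357.77 / 872.15 ≈ 0.41022
Gain = 20 log₁₀(0.41022) ≈ -7.74 dB
∠T = 63.43° − 1.05° = 62.38°

Substitute s = j74:
Numerator: 20(j74) + 160 = 160 + j1480
Denominator: (j74) + 872 = 872 + j74
|N| = √(160² + 1480²) ≈ 1488.6, ∠N ≈ 83.83°
|D| = √(872² + 74²) ≈ 875.13, ∠D ≈ 4.85°
|T| = 1488.6 / 875.13 ≈ 1.701
Gain = 20 log₁₀(1.701) ≈ 4.61 dB
∠T = 83.83° − 4.85° = 78.98°

ω = 16: -7.7 dB, 62.4°; ω = 74: 4.6 dB, 79.0°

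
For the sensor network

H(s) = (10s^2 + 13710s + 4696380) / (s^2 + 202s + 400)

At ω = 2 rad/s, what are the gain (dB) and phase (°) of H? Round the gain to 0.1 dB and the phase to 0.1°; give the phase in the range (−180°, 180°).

78.4 dB, -45.2°

Substitute s = j2:
Numerator: 10(j2)^2 + 13710(j2) + 4696380 = 4696340 + j27420
Denominator: (j2)^2 + 202(j2) + 400 = 396 + j404
|N| = √(4696340² + 27420²) ≈ 4.6964e+06, ∠N ≈ 0.33°
|D| = √(396² + 404²) ≈ 565.71, ∠D ≈ 45.57°
|H| = 4.6964e+06 / 565.71 ≈ 8301.8
Gain = 20 log₁₀(8301.8) ≈ 78.38 dB
∠H = 0.33° − 45.57° = -45.24°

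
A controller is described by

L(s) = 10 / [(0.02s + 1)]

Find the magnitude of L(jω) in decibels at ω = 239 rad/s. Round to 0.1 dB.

6.2 dB

At ω = 239 rad/s:
pole (1 + j239·0.02) = 1 + j4.78 → |·| ≈ 4.8835, ∠ ≈ 78.18°
|L| = 10 · 1 / (4.8835) ≈ 2.0477
Gain = 20 log₁₀(2.0477) ≈ 6.23 dB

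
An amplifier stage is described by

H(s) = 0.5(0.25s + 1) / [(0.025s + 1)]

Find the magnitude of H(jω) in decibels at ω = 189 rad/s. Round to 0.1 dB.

13.8 dB

At ω = 189 rad/s:
zero (1 + j189·0.25) = 1 + j47.25 → |·| ≈ 47.261, ∠ ≈ 88.79°
pole (1 + j189·0.025) = 1 + j4.725 → |·| ≈ 4.8297, ∠ ≈ 78.05°
|H| = 0.5 · 47.261 / (4.8297) ≈ 4.8927
Gain = 20 log₁₀(4.8927) ≈ 13.79 dB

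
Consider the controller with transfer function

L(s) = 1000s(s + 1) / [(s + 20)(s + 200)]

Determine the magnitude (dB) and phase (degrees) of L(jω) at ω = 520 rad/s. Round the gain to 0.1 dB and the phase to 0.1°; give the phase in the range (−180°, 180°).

At s = jω = j520:
zero (s+1): 1 + j520 → |·| = √(1²+520²) = √270401 ≈ 520, ∠ = arctan(520/1) ≈ 89.89°
zero at origin: s = j520 → |·| = 520, ∠ = 90.00°
pole (s+20): 20 + j520 → |·| = √(20²+520²) = √270800 ≈ 520.38, ∠ = arctan(520/20) ≈ 87.80°
pole (s+200): 200 + j520 → |·| = √(200²+520²) = √310400 ≈ 557.14, ∠ = arctan(520/200) ≈ 68.96°
|L| = 1000 · 2.704e+05 / 2.8992e+05 ≈ 932.67
Gain = 20 log₁₀(932.67) ≈ 59.39 dB
∠L = 179.89° − 156.76° = 23.13°

59.4 dB, 23.1°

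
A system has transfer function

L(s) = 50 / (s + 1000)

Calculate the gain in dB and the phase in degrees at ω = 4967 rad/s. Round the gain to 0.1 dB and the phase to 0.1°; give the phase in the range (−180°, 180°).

-40.1 dB, -78.6°

At s = jω = j4967:
pole (s+1000): 1000 + j4967 → |·| = √(1000²+4967²) = √25671089 ≈ 5066.7, ∠ = arctan(4967/1000) ≈ 78.62°
|L| = 50 / 5066.7 ≈ 0.0098684
Gain = 20 log₁₀(0.0098684) ≈ -40.12 dB
∠L = 0.00° − 78.62° = -78.62°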